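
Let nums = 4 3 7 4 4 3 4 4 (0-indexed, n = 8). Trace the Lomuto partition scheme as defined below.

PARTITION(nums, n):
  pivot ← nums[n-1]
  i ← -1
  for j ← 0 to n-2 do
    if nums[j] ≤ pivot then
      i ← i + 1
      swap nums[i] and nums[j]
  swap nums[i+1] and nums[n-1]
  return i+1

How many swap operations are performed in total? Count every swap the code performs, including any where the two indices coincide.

7

pivot=4, i=-1
j=0: 4≤4, i=0, swap(0,0) ⇒ 4 3 7 4 4 3 4 4
j=1: 3≤4, i=1, swap(1,1) ⇒ 4 3 7 4 4 3 4 4
j=2: 7>4, skip
j=3: 4≤4, i=2, swap(2,3) ⇒ 4 3 4 7 4 3 4 4
j=4: 4≤4, i=3, swap(3,4) ⇒ 4 3 4 4 7 3 4 4
j=5: 3≤4, i=4, swap(4,5) ⇒ 4 3 4 4 3 7 4 4
j=6: 4≤4, i=5, swap(5,6) ⇒ 4 3 4 4 3 4 7 4
swap(6,7) ⇒ 4 3 4 4 3 4 4 7; return 6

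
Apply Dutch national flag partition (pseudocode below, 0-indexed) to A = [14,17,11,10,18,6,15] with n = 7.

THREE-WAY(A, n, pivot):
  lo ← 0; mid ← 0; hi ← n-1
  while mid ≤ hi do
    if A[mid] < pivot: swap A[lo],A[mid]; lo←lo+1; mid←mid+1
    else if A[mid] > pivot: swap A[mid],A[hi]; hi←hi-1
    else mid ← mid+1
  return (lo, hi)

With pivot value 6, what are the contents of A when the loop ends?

[6,11,10,18,17,15,14]

pivot = 6; lo=0, mid=0, hi=6
A[mid]=14>6: swap A[0],A[6]; hi=5 → [15,17,11,10,18,6,14]
A[mid]=15>6: swap A[0],A[5]; hi=4 → [6,17,11,10,18,15,14]
A[mid]=6=6: mid=1
A[mid]=17>6: swap A[1],A[4]; hi=3 → [6,18,11,10,17,15,14]
A[mid]=18>6: swap A[1],A[3]; hi=2 → [6,10,11,18,17,15,14]
A[mid]=10>6: swap A[1],A[2]; hi=1 → [6,11,10,18,17,15,14]
A[mid]=11>6: swap A[1],A[1]; hi=0 → [6,11,10,18,17,15,14]
end: lo=0, hi=0; A = [6,11,10,18,17,15,14]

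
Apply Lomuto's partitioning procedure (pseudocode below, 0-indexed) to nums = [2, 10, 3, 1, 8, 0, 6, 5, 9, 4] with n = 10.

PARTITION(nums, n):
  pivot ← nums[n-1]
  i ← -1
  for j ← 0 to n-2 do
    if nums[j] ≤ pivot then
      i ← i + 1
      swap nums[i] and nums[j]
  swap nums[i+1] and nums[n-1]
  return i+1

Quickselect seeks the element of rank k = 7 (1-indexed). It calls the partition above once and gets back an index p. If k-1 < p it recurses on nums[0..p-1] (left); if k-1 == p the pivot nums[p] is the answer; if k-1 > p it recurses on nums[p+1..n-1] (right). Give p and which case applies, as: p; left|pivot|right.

pivot=4, i=-1
j=0: 2≤4, i=0, swap(0,0) ⇒ [2, 10, 3, 1, 8, 0, 6, 5, 9, 4]
j=1: 10>4, skip
j=2: 3≤4, i=1, swap(1,2) ⇒ [2, 3, 10, 1, 8, 0, 6, 5, 9, 4]
j=3: 1≤4, i=2, swap(2,3) ⇒ [2, 3, 1, 10, 8, 0, 6, 5, 9, 4]
j=4: 8>4, skip
j=5: 0≤4, i=3, swap(3,5) ⇒ [2, 3, 1, 0, 8, 10, 6, 5, 9, 4]
j=6: 6>4, skip
j=7: 5>4, skip
j=8: 9>4, skip
swap(4,9) ⇒ [2, 3, 1, 0, 4, 10, 6, 5, 9, 8]; return 4
p = 4; k-1 = 6 > 4 ⇒ right

4; right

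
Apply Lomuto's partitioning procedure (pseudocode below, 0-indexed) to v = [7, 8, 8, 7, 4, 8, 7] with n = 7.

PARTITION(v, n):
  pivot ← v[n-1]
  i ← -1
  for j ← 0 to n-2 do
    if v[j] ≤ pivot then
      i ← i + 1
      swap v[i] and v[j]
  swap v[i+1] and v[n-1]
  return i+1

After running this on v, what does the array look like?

pivot = v[6] = 7; i = -1
j=0: v[0]=7 ≤ 7 → i=0, swap v[0],v[0] (no change) → [7, 8, 8, 7, 4, 8, 7]
j=1: v[1]=8 > 7 → no swap
j=2: v[2]=8 > 7 → no swap
j=3: v[3]=7 ≤ 7 → i=1, swap v[1],v[3] → [7, 7, 8, 8, 4, 8, 7]
j=4: v[4]=4 ≤ 7 → i=2, swap v[2],v[4] → [7, 7, 4, 8, 8, 8, 7]
j=5: v[5]=8 > 7 → no swap
final swap v[3],v[6] → [7, 7, 4, 7, 8, 8, 8]; return 3

[7, 7, 4, 7, 8, 8, 8]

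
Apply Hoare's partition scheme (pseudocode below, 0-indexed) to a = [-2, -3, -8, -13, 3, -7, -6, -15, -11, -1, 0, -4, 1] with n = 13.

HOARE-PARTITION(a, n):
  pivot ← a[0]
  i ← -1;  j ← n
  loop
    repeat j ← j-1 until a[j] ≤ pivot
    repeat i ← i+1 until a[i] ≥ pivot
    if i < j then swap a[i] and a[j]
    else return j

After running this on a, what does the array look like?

pivot=-2
j stops at 11 (-4), i stops at 0 (-2); swap ⇒ [-4, -3, -8, -13, 3, -7, -6, -15, -11, -1, 0, -2, 1]
j stops at 8 (-11), i stops at 4 (3); swap ⇒ [-4, -3, -8, -13, -11, -7, -6, -15, 3, -1, 0, -2, 1]
j stops at 7, i stops at 8; i≥j ⇒ return 7. a=[-4, -3, -8, -13, -11, -7, -6, -15, 3, -1, 0, -2, 1]

[-4, -3, -8, -13, -11, -7, -6, -15, 3, -1, 0, -2, 1]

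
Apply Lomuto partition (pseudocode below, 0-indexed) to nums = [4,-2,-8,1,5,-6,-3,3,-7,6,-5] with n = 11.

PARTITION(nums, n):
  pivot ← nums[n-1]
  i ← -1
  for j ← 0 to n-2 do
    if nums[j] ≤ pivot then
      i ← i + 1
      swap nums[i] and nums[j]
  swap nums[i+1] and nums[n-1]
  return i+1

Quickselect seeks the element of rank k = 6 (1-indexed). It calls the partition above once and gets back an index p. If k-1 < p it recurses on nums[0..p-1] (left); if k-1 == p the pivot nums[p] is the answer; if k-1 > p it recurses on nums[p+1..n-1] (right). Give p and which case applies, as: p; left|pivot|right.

pivot=-5, i=-1
j=0: 4>-5, skip
j=1: -2>-5, skip
j=2: -8≤-5, i=0, swap(0,2) ⇒ [-8,-2,4,1,5,-6,-3,3,-7,6,-5]
j=3: 1>-5, skip
j=4: 5>-5, skip
j=5: -6≤-5, i=1, swap(1,5) ⇒ [-8,-6,4,1,5,-2,-3,3,-7,6,-5]
j=6: -3>-5, skip
j=7: 3>-5, skip
j=8: -7≤-5, i=2, swap(2,8) ⇒ [-8,-6,-7,1,5,-2,-3,3,4,6,-5]
j=9: 6>-5, skip
swap(3,10) ⇒ [-8,-6,-7,-5,5,-2,-3,3,4,6,1]; return 3
p = 3; k-1 = 5 > 3 ⇒ right

3; right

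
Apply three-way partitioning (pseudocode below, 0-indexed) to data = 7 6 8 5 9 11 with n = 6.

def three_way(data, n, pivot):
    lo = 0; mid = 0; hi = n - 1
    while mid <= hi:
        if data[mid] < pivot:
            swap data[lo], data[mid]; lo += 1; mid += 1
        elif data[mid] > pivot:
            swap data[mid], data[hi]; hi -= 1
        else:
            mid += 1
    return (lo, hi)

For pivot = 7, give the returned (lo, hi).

lo=0 mid=0 hi=5
7=7: mid=1
6<7: swap(0,1), lo=1 mid=2 ⇒ 6 7 8 5 9 11
8>7: swap(2,5), hi=4 ⇒ 6 7 11 5 9 8
11>7: swap(2,4), hi=3 ⇒ 6 7 9 5 11 8
9>7: swap(2,3), hi=2 ⇒ 6 7 5 9 11 8
5<7: swap(1,2), lo=2 mid=3 ⇒ 6 5 7 9 11 8
done. lo=2 hi=2; data=6 5 7 9 11 8

(2, 2)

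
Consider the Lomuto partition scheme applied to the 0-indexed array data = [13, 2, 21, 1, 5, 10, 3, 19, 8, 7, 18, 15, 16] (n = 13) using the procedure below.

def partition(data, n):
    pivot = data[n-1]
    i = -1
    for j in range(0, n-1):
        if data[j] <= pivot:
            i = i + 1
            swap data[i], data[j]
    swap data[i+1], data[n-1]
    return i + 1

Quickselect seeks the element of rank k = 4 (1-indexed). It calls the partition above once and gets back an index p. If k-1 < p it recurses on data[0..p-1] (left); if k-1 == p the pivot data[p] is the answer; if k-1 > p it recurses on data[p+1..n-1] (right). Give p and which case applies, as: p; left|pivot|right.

9; left

pivot=16, i=-1
j=0: 13≤16, i=0, swap(0,0) ⇒ [13, 2, 21, 1, 5, 10, 3, 19, 8, 7, 18, 15, 16]
j=1: 2≤16, i=1, swap(1,1) ⇒ [13, 2, 21, 1, 5, 10, 3, 19, 8, 7, 18, 15, 16]
j=2: 21>16, skip
j=3: 1≤16, i=2, swap(2,3) ⇒ [13, 2, 1, 21, 5, 10, 3, 19, 8, 7, 18, 15, 16]
j=4: 5≤16, i=3, swap(3,4) ⇒ [13, 2, 1, 5, 21, 10, 3, 19, 8, 7, 18, 15, 16]
j=5: 10≤16, i=4, swap(4,5) ⇒ [13, 2, 1, 5, 10, 21, 3, 19, 8, 7, 18, 15, 16]
j=6: 3≤16, i=5, swap(5,6) ⇒ [13, 2, 1, 5, 10, 3, 21, 19, 8, 7, 18, 15, 16]
j=7: 19>16, skip
j=8: 8≤16, i=6, swap(6,8) ⇒ [13, 2, 1, 5, 10, 3, 8, 19, 21, 7, 18, 15, 16]
j=9: 7≤16, i=7, swap(7,9) ⇒ [13, 2, 1, 5, 10, 3, 8, 7, 21, 19, 18, 15, 16]
j=10: 18>16, skip
j=11: 15≤16, i=8, swap(8,11) ⇒ [13, 2, 1, 5, 10, 3, 8, 7, 15, 19, 18, 21, 16]
swap(9,12) ⇒ [13, 2, 1, 5, 10, 3, 8, 7, 15, 16, 18, 21, 19]; return 9
p = 9; k-1 = 3 < 9 ⇒ left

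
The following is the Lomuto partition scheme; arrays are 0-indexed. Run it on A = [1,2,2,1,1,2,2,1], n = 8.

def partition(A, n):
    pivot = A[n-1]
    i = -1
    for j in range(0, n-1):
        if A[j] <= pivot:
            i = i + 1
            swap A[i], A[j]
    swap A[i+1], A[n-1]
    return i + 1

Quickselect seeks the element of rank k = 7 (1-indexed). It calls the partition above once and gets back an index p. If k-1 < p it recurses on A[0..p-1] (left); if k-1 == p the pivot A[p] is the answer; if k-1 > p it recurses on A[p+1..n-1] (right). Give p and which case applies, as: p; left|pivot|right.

3; right

pivot = A[7] = 1; i = -1
j=0: A[0]=1 ≤ 1 → i=0, swap A[0],A[0] (no change) → [1,2,2,1,1,2,2,1]
j=1: A[1]=2 > 1 → no swap
j=2: A[2]=2 > 1 → no swap
j=3: A[3]=1 ≤ 1 → i=1, swap A[1],A[3] → [1,1,2,2,1,2,2,1]
j=4: A[4]=1 ≤ 1 → i=2, swap A[2],A[4] → [1,1,1,2,2,2,2,1]
j=5: A[5]=2 > 1 → no swap
j=6: A[6]=2 > 1 → no swap
final swap A[3],A[7] → [1,1,1,1,2,2,2,2]; return 3
p = 3; k-1 = 6 > 3 ⇒ right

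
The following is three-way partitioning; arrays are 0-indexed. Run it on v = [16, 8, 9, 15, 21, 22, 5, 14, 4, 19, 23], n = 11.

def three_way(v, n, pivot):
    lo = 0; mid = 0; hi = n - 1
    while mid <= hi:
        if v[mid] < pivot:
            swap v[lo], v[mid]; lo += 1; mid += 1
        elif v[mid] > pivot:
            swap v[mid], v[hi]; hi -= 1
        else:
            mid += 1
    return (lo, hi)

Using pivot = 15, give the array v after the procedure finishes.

lo=0 mid=0 hi=10
16>15: swap(0,10), hi=9 ⇒ [23, 8, 9, 15, 21, 22, 5, 14, 4, 19, 16]
23>15: swap(0,9), hi=8 ⇒ [19, 8, 9, 15, 21, 22, 5, 14, 4, 23, 16]
19>15: swap(0,8), hi=7 ⇒ [4, 8, 9, 15, 21, 22, 5, 14, 19, 23, 16]
4<15: swap(0,0), lo=1 mid=1 ⇒ [4, 8, 9, 15, 21, 22, 5, 14, 19, 23, 16]
8<15: swap(1,1), lo=2 mid=2 ⇒ [4, 8, 9, 15, 21, 22, 5, 14, 19, 23, 16]
9<15: swap(2,2), lo=3 mid=3 ⇒ [4, 8, 9, 15, 21, 22, 5, 14, 19, 23, 16]
15=15: mid=4
21>15: swap(4,7), hi=6 ⇒ [4, 8, 9, 15, 14, 22, 5, 21, 19, 23, 16]
14<15: swap(3,4), lo=4 mid=5 ⇒ [4, 8, 9, 14, 15, 22, 5, 21, 19, 23, 16]
22>15: swap(5,6), hi=5 ⇒ [4, 8, 9, 14, 15, 5, 22, 21, 19, 23, 16]
5<15: swap(4,5), lo=5 mid=6 ⇒ [4, 8, 9, 14, 5, 15, 22, 21, 19, 23, 16]
done. lo=5 hi=5; v=[4, 8, 9, 14, 5, 15, 22, 21, 19, 23, 16]

[4, 8, 9, 14, 5, 15, 22, 21, 19, 23, 16]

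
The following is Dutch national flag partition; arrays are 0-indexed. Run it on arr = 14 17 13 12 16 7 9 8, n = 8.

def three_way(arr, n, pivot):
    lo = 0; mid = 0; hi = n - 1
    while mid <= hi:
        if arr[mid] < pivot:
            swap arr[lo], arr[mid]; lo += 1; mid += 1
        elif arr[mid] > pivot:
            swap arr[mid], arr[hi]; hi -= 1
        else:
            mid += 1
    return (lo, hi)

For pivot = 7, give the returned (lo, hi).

pivot = 7; lo=0, mid=0, hi=7
arr[mid]=14>7: swap arr[0],arr[7]; hi=6 → 8 17 13 12 16 7 9 14
arr[mid]=8>7: swap arr[0],arr[6]; hi=5 → 9 17 13 12 16 7 8 14
arr[mid]=9>7: swap arr[0],arr[5]; hi=4 → 7 17 13 12 16 9 8 14
arr[mid]=7=7: mid=1
arr[mid]=17>7: swap arr[1],arr[4]; hi=3 → 7 16 13 12 17 9 8 14
arr[mid]=16>7: swap arr[1],arr[3]; hi=2 → 7 12 13 16 17 9 8 14
arr[mid]=12>7: swap arr[1],arr[2]; hi=1 → 7 13 12 16 17 9 8 14
arr[mid]=13>7: swap arr[1],arr[1]; hi=0 → 7 13 12 16 17 9 8 14
end: lo=0, hi=0; arr = 7 13 12 16 17 9 8 14

(0, 0)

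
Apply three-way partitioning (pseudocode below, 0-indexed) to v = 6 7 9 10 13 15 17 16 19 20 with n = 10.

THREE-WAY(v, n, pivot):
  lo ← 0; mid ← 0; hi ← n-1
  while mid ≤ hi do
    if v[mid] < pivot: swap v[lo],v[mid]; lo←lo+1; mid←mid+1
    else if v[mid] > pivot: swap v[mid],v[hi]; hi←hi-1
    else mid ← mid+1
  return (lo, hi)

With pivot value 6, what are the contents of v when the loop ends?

pivot = 6; lo=0, mid=0, hi=9
v[mid]=6=6: mid=1
v[mid]=7>6: swap v[1],v[9]; hi=8 → 6 20 9 10 13 15 17 16 19 7
v[mid]=20>6: swap v[1],v[8]; hi=7 → 6 19 9 10 13 15 17 16 20 7
v[mid]=19>6: swap v[1],v[7]; hi=6 → 6 16 9 10 13 15 17 19 20 7
v[mid]=16>6: swap v[1],v[6]; hi=5 → 6 17 9 10 13 15 16 19 20 7
v[mid]=17>6: swap v[1],v[5]; hi=4 → 6 15 9 10 13 17 16 19 20 7
v[mid]=15>6: swap v[1],v[4]; hi=3 → 6 13 9 10 15 17 16 19 20 7
v[mid]=13>6: swap v[1],v[3]; hi=2 → 6 10 9 13 15 17 16 19 20 7
v[mid]=10>6: swap v[1],v[2]; hi=1 → 6 9 10 13 15 17 16 19 20 7
v[mid]=9>6: swap v[1],v[1]; hi=0 → 6 9 10 13 15 17 16 19 20 7
end: lo=0, hi=0; v = 6 9 10 13 15 17 16 19 20 7

6 9 10 13 15 17 16 19 20 7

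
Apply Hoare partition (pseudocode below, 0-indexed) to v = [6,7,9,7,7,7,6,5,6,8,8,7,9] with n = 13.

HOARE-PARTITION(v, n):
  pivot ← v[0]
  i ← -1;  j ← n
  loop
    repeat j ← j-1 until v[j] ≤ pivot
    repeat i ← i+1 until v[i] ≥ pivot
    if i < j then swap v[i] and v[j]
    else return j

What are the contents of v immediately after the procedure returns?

pivot = v[0] = 6; i = -1, j = 13
j→8 (v[8]=6≤6), i→0 (v[0]=6≥6); i<j, swap → [6,7,9,7,7,7,6,5,6,8,8,7,9]
j→7 (v[7]=5≤6), i→1 (v[1]=7≥6); i<j, swap → [6,5,9,7,7,7,6,7,6,8,8,7,9]
j→6 (v[6]=6≤6), i→2 (v[2]=9≥6); i<j, swap → [6,5,6,7,7,7,9,7,6,8,8,7,9]
j→2, i→3; i≥j, return j=2. v = [6,5,6,7,7,7,9,7,6,8,8,7,9]

[6,5,6,7,7,7,9,7,6,8,8,7,9]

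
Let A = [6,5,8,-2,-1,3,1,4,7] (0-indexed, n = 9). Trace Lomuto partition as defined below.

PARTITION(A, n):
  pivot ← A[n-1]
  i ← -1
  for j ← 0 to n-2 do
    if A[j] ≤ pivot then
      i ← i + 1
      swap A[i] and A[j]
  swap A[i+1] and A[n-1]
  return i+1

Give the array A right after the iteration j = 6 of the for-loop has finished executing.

pivot = A[8] = 7; i = -1
j=0: A[0]=6 ≤ 7 → i=0, swap A[0],A[0] (no change) → [6,5,8,-2,-1,3,1,4,7]
j=1: A[1]=5 ≤ 7 → i=1, swap A[1],A[1] (no change) → [6,5,8,-2,-1,3,1,4,7]
j=2: A[2]=8 > 7 → no swap
j=3: A[3]=-2 ≤ 7 → i=2, swap A[2],A[3] → [6,5,-2,8,-1,3,1,4,7]
j=4: A[4]=-1 ≤ 7 → i=3, swap A[3],A[4] → [6,5,-2,-1,8,3,1,4,7]
j=5: A[5]=3 ≤ 7 → i=4, swap A[4],A[5] → [6,5,-2,-1,3,8,1,4,7]
j=6: A[6]=1 ≤ 7 → i=5, swap A[5],A[6] → [6,5,-2,-1,3,1,8,4,7]
(after j=6) A = [6,5,-2,-1,3,1,8,4,7]

[6,5,-2,-1,3,1,8,4,7]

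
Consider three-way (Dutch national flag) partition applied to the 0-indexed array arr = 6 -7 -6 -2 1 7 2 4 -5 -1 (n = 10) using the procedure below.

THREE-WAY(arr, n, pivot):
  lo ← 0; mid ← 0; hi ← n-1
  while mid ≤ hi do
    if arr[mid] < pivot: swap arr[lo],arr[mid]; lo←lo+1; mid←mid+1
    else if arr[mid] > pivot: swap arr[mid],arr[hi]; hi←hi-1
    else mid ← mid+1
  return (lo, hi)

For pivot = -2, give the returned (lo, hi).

lo=0 mid=0 hi=9
6>-2: swap(0,9), hi=8 ⇒ -1 -7 -6 -2 1 7 2 4 -5 6
-1>-2: swap(0,8), hi=7 ⇒ -5 -7 -6 -2 1 7 2 4 -1 6
-5<-2: swap(0,0), lo=1 mid=1 ⇒ -5 -7 -6 -2 1 7 2 4 -1 6
-7<-2: swap(1,1), lo=2 mid=2 ⇒ -5 -7 -6 -2 1 7 2 4 -1 6
-6<-2: swap(2,2), lo=3 mid=3 ⇒ -5 -7 -6 -2 1 7 2 4 -1 6
-2=-2: mid=4
1>-2: swap(4,7), hi=6 ⇒ -5 -7 -6 -2 4 7 2 1 -1 6
4>-2: swap(4,6), hi=5 ⇒ -5 -7 -6 -2 2 7 4 1 -1 6
2>-2: swap(4,5), hi=4 ⇒ -5 -7 -6 -2 7 2 4 1 -1 6
7>-2: swap(4,4), hi=3 ⇒ -5 -7 -6 -2 7 2 4 1 -1 6
done. lo=3 hi=3; arr=-5 -7 -6 -2 7 2 4 1 -1 6

(3, 3)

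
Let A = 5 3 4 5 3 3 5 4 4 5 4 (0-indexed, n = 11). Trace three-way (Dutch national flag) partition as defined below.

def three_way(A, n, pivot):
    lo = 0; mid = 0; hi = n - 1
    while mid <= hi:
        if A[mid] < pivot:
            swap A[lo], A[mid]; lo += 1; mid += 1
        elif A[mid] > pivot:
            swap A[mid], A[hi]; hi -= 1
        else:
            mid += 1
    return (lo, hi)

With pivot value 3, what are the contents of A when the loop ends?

lo=0 mid=0 hi=10
5>3: swap(0,10), hi=9 ⇒ 4 3 4 5 3 3 5 4 4 5 5
4>3: swap(0,9), hi=8 ⇒ 5 3 4 5 3 3 5 4 4 4 5
5>3: swap(0,8), hi=7 ⇒ 4 3 4 5 3 3 5 4 5 4 5
4>3: swap(0,7), hi=6 ⇒ 4 3 4 5 3 3 5 4 5 4 5
4>3: swap(0,6), hi=5 ⇒ 5 3 4 5 3 3 4 4 5 4 5
5>3: swap(0,5), hi=4 ⇒ 3 3 4 5 3 5 4 4 5 4 5
3=3: mid=1
3=3: mid=2
4>3: swap(2,4), hi=3 ⇒ 3 3 3 5 4 5 4 4 5 4 5
3=3: mid=3
5>3: swap(3,3), hi=2 ⇒ 3 3 3 5 4 5 4 4 5 4 5
done. lo=0 hi=2; A=3 3 3 5 4 5 4 4 5 4 5

3 3 3 5 4 5 4 4 5 4 5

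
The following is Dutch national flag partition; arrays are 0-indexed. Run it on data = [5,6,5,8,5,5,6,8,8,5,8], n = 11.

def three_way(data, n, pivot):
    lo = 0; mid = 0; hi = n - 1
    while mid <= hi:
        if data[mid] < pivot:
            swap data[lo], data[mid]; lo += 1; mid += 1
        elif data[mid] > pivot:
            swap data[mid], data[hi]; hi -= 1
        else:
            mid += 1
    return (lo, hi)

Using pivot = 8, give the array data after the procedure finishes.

[5,6,5,5,5,6,5,8,8,8,8]

pivot = 8; lo=0, mid=0, hi=10
data[mid]=5<8: swap data[0],data[0]; lo=1,mid=1 → [5,6,5,8,5,5,6,8,8,5,8]
data[mid]=6<8: swap data[1],data[1]; lo=2,mid=2 → [5,6,5,8,5,5,6,8,8,5,8]
data[mid]=5<8: swap data[2],data[2]; lo=3,mid=3 → [5,6,5,8,5,5,6,8,8,5,8]
data[mid]=8=8: mid=4
data[mid]=5<8: swap data[3],data[4]; lo=4,mid=5 → [5,6,5,5,8,5,6,8,8,5,8]
data[mid]=5<8: swap data[4],data[5]; lo=5,mid=6 → [5,6,5,5,5,8,6,8,8,5,8]
data[mid]=6<8: swap data[5],data[6]; lo=6,mid=7 → [5,6,5,5,5,6,8,8,8,5,8]
data[mid]=8=8: mid=8
data[mid]=8=8: mid=9
data[mid]=5<8: swap data[6],data[9]; lo=7,mid=10 → [5,6,5,5,5,6,5,8,8,8,8]
data[mid]=8=8: mid=11
end: lo=7, hi=10; data = [5,6,5,5,5,6,5,8,8,8,8]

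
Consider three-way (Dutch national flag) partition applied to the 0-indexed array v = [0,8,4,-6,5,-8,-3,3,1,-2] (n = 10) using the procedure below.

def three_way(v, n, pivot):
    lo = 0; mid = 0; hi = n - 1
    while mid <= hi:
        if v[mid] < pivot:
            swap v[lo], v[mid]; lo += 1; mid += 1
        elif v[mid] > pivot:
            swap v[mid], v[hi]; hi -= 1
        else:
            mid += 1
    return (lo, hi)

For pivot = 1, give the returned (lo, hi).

(5, 5)

pivot = 1; lo=0, mid=0, hi=9
v[mid]=0<1: swap v[0],v[0]; lo=1,mid=1 → [0,8,4,-6,5,-8,-3,3,1,-2]
v[mid]=8>1: swap v[1],v[9]; hi=8 → [0,-2,4,-6,5,-8,-3,3,1,8]
v[mid]=-2<1: swap v[1],v[1]; lo=2,mid=2 → [0,-2,4,-6,5,-8,-3,3,1,8]
v[mid]=4>1: swap v[2],v[8]; hi=7 → [0,-2,1,-6,5,-8,-3,3,4,8]
v[mid]=1=1: mid=3
v[mid]=-6<1: swap v[2],v[3]; lo=3,mid=4 → [0,-2,-6,1,5,-8,-3,3,4,8]
v[mid]=5>1: swap v[4],v[7]; hi=6 → [0,-2,-6,1,3,-8,-3,5,4,8]
v[mid]=3>1: swap v[4],v[6]; hi=5 → [0,-2,-6,1,-3,-8,3,5,4,8]
v[mid]=-3<1: swap v[3],v[4]; lo=4,mid=5 → [0,-2,-6,-3,1,-8,3,5,4,8]
v[mid]=-8<1: swap v[4],v[5]; lo=5,mid=6 → [0,-2,-6,-3,-8,1,3,5,4,8]
end: lo=5, hi=5; v = [0,-2,-6,-3,-8,1,3,5,4,8]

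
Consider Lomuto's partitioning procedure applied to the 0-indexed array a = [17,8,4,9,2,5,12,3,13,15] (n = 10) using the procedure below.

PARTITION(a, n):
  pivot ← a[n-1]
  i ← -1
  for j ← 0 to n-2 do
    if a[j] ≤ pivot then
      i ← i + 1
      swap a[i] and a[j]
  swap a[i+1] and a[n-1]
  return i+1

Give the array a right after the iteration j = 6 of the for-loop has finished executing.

pivot=15, i=-1
j=0: 17>15, skip
j=1: 8≤15, i=0, swap(0,1) ⇒ [8,17,4,9,2,5,12,3,13,15]
j=2: 4≤15, i=1, swap(1,2) ⇒ [8,4,17,9,2,5,12,3,13,15]
j=3: 9≤15, i=2, swap(2,3) ⇒ [8,4,9,17,2,5,12,3,13,15]
j=4: 2≤15, i=3, swap(3,4) ⇒ [8,4,9,2,17,5,12,3,13,15]
j=5: 5≤15, i=4, swap(4,5) ⇒ [8,4,9,2,5,17,12,3,13,15]
j=6: 12≤15, i=5, swap(5,6) ⇒ [8,4,9,2,5,12,17,3,13,15]
(after j=6) a = [8,4,9,2,5,12,17,3,13,15]

[8,4,9,2,5,12,17,3,13,15]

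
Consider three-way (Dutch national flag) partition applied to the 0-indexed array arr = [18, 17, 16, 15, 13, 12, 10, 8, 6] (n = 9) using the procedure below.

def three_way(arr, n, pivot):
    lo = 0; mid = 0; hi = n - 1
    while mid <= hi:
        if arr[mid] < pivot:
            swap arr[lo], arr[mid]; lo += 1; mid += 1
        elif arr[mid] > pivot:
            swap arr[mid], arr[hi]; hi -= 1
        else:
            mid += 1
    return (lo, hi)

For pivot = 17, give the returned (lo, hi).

(7, 7)

pivot = 17; lo=0, mid=0, hi=8
arr[mid]=18>17: swap arr[0],arr[8]; hi=7 → [6, 17, 16, 15, 13, 12, 10, 8, 18]
arr[mid]=6<17: swap arr[0],arr[0]; lo=1,mid=1 → [6, 17, 16, 15, 13, 12, 10, 8, 18]
arr[mid]=17=17: mid=2
arr[mid]=16<17: swap arr[1],arr[2]; lo=2,mid=3 → [6, 16, 17, 15, 13, 12, 10, 8, 18]
arr[mid]=15<17: swap arr[2],arr[3]; lo=3,mid=4 → [6, 16, 15, 17, 13, 12, 10, 8, 18]
arr[mid]=13<17: swap arr[3],arr[4]; lo=4,mid=5 → [6, 16, 15, 13, 17, 12, 10, 8, 18]
arr[mid]=12<17: swap arr[4],arr[5]; lo=5,mid=6 → [6, 16, 15, 13, 12, 17, 10, 8, 18]
arr[mid]=10<17: swap arr[5],arr[6]; lo=6,mid=7 → [6, 16, 15, 13, 12, 10, 17, 8, 18]
arr[mid]=8<17: swap arr[6],arr[7]; lo=7,mid=8 → [6, 16, 15, 13, 12, 10, 8, 17, 18]
end: lo=7, hi=7; arr = [6, 16, 15, 13, 12, 10, 8, 17, 18]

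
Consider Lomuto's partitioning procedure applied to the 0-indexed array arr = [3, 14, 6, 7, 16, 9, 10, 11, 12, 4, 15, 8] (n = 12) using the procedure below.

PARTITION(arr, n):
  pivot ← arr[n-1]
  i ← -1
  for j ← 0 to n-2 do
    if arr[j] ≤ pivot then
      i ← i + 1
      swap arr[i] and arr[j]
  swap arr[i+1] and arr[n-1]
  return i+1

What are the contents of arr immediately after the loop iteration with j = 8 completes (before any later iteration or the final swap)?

[3, 6, 7, 14, 16, 9, 10, 11, 12, 4, 15, 8]

pivot = arr[11] = 8; i = -1
j=0: arr[0]=3 ≤ 8 → i=0, swap arr[0],arr[0] (no change) → [3, 14, 6, 7, 16, 9, 10, 11, 12, 4, 15, 8]
j=1: arr[1]=14 > 8 → no swap
j=2: arr[2]=6 ≤ 8 → i=1, swap arr[1],arr[2] → [3, 6, 14, 7, 16, 9, 10, 11, 12, 4, 15, 8]
j=3: arr[3]=7 ≤ 8 → i=2, swap arr[2],arr[3] → [3, 6, 7, 14, 16, 9, 10, 11, 12, 4, 15, 8]
j=4: arr[4]=16 > 8 → no swap
j=5: arr[5]=9 > 8 → no swap
j=6: arr[6]=10 > 8 → no swap
j=7: arr[7]=11 > 8 → no swap
j=8: arr[8]=12 > 8 → no swap
(after j=8) arr = [3, 6, 7, 14, 16, 9, 10, 11, 12, 4, 15, 8]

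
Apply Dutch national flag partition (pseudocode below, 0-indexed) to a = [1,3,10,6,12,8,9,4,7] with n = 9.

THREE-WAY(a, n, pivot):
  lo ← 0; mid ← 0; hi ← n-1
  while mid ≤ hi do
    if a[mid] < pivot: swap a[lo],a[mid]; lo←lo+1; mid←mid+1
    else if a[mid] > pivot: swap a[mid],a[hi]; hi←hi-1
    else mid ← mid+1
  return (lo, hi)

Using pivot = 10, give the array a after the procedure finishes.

[1,3,6,7,8,9,4,10,12]

lo=0 mid=0 hi=8
1<10: swap(0,0), lo=1 mid=1 ⇒ [1,3,10,6,12,8,9,4,7]
3<10: swap(1,1), lo=2 mid=2 ⇒ [1,3,10,6,12,8,9,4,7]
10=10: mid=3
6<10: swap(2,3), lo=3 mid=4 ⇒ [1,3,6,10,12,8,9,4,7]
12>10: swap(4,8), hi=7 ⇒ [1,3,6,10,7,8,9,4,12]
7<10: swap(3,4), lo=4 mid=5 ⇒ [1,3,6,7,10,8,9,4,12]
8<10: swap(4,5), lo=5 mid=6 ⇒ [1,3,6,7,8,10,9,4,12]
9<10: swap(5,6), lo=6 mid=7 ⇒ [1,3,6,7,8,9,10,4,12]
4<10: swap(6,7), lo=7 mid=8 ⇒ [1,3,6,7,8,9,4,10,12]
done. lo=7 hi=7; a=[1,3,6,7,8,9,4,10,12]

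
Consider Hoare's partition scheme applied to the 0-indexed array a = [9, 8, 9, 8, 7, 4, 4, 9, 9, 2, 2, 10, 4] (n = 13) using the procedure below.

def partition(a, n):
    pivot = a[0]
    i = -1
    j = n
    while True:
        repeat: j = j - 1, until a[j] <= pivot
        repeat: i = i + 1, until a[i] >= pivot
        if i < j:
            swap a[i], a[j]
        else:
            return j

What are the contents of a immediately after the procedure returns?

pivot=9
j stops at 12 (4), i stops at 0 (9); swap ⇒ [4, 8, 9, 8, 7, 4, 4, 9, 9, 2, 2, 10, 9]
j stops at 10 (2), i stops at 2 (9); swap ⇒ [4, 8, 2, 8, 7, 4, 4, 9, 9, 2, 9, 10, 9]
j stops at 9 (2), i stops at 7 (9); swap ⇒ [4, 8, 2, 8, 7, 4, 4, 2, 9, 9, 9, 10, 9]
j stops at 8, i stops at 8; i≥j ⇒ return 8. a=[4, 8, 2, 8, 7, 4, 4, 2, 9, 9, 9, 10, 9]

[4, 8, 2, 8, 7, 4, 4, 2, 9, 9, 9, 10, 9]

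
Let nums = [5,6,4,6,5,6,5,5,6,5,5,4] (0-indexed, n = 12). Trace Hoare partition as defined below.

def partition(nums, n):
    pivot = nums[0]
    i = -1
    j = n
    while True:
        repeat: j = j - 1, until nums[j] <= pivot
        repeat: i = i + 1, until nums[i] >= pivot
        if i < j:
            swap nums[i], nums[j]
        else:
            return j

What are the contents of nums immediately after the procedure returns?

pivot = nums[0] = 5; i = -1, j = 12
j→11 (nums[11]=4≤5), i→0 (nums[0]=5≥5); i<j, swap → [4,6,4,6,5,6,5,5,6,5,5,5]
j→10 (nums[10]=5≤5), i→1 (nums[1]=6≥5); i<j, swap → [4,5,4,6,5,6,5,5,6,5,6,5]
j→9 (nums[9]=5≤5), i→3 (nums[3]=6≥5); i<j, swap → [4,5,4,5,5,6,5,5,6,6,6,5]
j→7 (nums[7]=5≤5), i→4 (nums[4]=5≥5); i<j, swap → [4,5,4,5,5,6,5,5,6,6,6,5]
j→6 (nums[6]=5≤5), i→5 (nums[5]=6≥5); i<j, swap → [4,5,4,5,5,5,6,5,6,6,6,5]
j→5, i→6; i≥j, return j=5. nums = [4,5,4,5,5,5,6,5,6,6,6,5]

[4,5,4,5,5,5,6,5,6,6,6,5]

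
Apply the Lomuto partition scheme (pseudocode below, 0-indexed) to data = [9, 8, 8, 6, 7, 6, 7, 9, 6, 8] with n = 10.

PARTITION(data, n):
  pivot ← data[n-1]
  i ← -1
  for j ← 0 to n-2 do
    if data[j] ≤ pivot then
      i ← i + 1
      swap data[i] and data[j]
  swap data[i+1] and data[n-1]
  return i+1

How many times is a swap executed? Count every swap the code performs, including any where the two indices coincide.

8

pivot = data[9] = 8; i = -1
j=0: data[0]=9 > 8 → no swap
j=1: data[1]=8 ≤ 8 → i=0, swap data[0],data[1] → [8, 9, 8, 6, 7, 6, 7, 9, 6, 8]
j=2: data[2]=8 ≤ 8 → i=1, swap data[1],data[2] → [8, 8, 9, 6, 7, 6, 7, 9, 6, 8]
j=3: data[3]=6 ≤ 8 → i=2, swap data[2],data[3] → [8, 8, 6, 9, 7, 6, 7, 9, 6, 8]
j=4: data[4]=7 ≤ 8 → i=3, swap data[3],data[4] → [8, 8, 6, 7, 9, 6, 7, 9, 6, 8]
j=5: data[5]=6 ≤ 8 → i=4, swap data[4],data[5] → [8, 8, 6, 7, 6, 9, 7, 9, 6, 8]
j=6: data[6]=7 ≤ 8 → i=5, swap data[5],data[6] → [8, 8, 6, 7, 6, 7, 9, 9, 6, 8]
j=7: data[7]=9 > 8 → no swap
j=8: data[8]=6 ≤ 8 → i=6, swap data[6],data[8] → [8, 8, 6, 7, 6, 7, 6, 9, 9, 8]
final swap data[7],data[9] → [8, 8, 6, 7, 6, 7, 6, 8, 9, 9]; return 7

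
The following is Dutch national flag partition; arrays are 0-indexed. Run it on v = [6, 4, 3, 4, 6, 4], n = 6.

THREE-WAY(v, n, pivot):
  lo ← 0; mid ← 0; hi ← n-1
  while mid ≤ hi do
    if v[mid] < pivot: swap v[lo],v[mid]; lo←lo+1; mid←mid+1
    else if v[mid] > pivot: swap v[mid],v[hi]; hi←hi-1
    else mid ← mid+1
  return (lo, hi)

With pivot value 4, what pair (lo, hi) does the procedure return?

lo=0 mid=0 hi=5
6>4: swap(0,5), hi=4 ⇒ [4, 4, 3, 4, 6, 6]
4=4: mid=1
4=4: mid=2
3<4: swap(0,2), lo=1 mid=3 ⇒ [3, 4, 4, 4, 6, 6]
4=4: mid=4
6>4: swap(4,4), hi=3 ⇒ [3, 4, 4, 4, 6, 6]
done. lo=1 hi=3; v=[3, 4, 4, 4, 6, 6]

(1, 3)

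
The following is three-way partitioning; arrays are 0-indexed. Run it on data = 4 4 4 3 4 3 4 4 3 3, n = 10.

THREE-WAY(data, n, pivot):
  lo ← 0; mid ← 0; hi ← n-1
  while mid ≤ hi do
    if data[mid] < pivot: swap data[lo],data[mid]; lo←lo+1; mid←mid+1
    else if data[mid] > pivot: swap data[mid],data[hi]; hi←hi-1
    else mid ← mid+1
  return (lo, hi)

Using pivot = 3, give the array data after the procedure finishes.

pivot = 3; lo=0, mid=0, hi=9
data[mid]=4>3: swap data[0],data[9]; hi=8 → 3 4 4 3 4 3 4 4 3 4
data[mid]=3=3: mid=1
data[mid]=4>3: swap data[1],data[8]; hi=7 → 3 3 4 3 4 3 4 4 4 4
data[mid]=3=3: mid=2
data[mid]=4>3: swap data[2],data[7]; hi=6 → 3 3 4 3 4 3 4 4 4 4
data[mid]=4>3: swap data[2],data[6]; hi=5 → 3 3 4 3 4 3 4 4 4 4
data[mid]=4>3: swap data[2],data[5]; hi=4 → 3 3 3 3 4 4 4 4 4 4
data[mid]=3=3: mid=3
data[mid]=3=3: mid=4
data[mid]=4>3: swap data[4],data[4]; hi=3 → 3 3 3 3 4 4 4 4 4 4
end: lo=0, hi=3; data = 3 3 3 3 4 4 4 4 4 4

3 3 3 3 4 4 4 4 4 4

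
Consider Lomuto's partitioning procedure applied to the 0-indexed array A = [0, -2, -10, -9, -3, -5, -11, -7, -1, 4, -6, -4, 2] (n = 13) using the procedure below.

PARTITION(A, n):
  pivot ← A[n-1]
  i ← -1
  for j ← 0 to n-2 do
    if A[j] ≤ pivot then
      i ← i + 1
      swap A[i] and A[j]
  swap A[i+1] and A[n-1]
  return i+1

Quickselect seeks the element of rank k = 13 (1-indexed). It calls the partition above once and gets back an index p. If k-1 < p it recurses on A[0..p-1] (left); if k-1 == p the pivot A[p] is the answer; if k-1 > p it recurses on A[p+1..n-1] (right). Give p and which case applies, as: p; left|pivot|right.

11; right

pivot = A[12] = 2; i = -1
j=0: A[0]=0 ≤ 2 → i=0, swap A[0],A[0] (no change) → [0, -2, -10, -9, -3, -5, -11, -7, -1, 4, -6, -4, 2]
j=1: A[1]=-2 ≤ 2 → i=1, swap A[1],A[1] (no change) → [0, -2, -10, -9, -3, -5, -11, -7, -1, 4, -6, -4, 2]
j=2: A[2]=-10 ≤ 2 → i=2, swap A[2],A[2] (no change) → [0, -2, -10, -9, -3, -5, -11, -7, -1, 4, -6, -4, 2]
j=3: A[3]=-9 ≤ 2 → i=3, swap A[3],A[3] (no change) → [0, -2, -10, -9, -3, -5, -11, -7, -1, 4, -6, -4, 2]
j=4: A[4]=-3 ≤ 2 → i=4, swap A[4],A[4] (no change) → [0, -2, -10, -9, -3, -5, -11, -7, -1, 4, -6, -4, 2]
j=5: A[5]=-5 ≤ 2 → i=5, swap A[5],A[5] (no change) → [0, -2, -10, -9, -3, -5, -11, -7, -1, 4, -6, -4, 2]
j=6: A[6]=-11 ≤ 2 → i=6, swap A[6],A[6] (no change) → [0, -2, -10, -9, -3, -5, -11, -7, -1, 4, -6, -4, 2]
j=7: A[7]=-7 ≤ 2 → i=7, swap A[7],A[7] (no change) → [0, -2, -10, -9, -3, -5, -11, -7, -1, 4, -6, -4, 2]
j=8: A[8]=-1 ≤ 2 → i=8, swap A[8],A[8] (no change) → [0, -2, -10, -9, -3, -5, -11, -7, -1, 4, -6, -4, 2]
j=9: A[9]=4 > 2 → no swap
j=10: A[10]=-6 ≤ 2 → i=9, swap A[9],A[10] → [0, -2, -10, -9, -3, -5, -11, -7, -1, -6, 4, -4, 2]
j=11: A[11]=-4 ≤ 2 → i=10, swap A[10],A[11] → [0, -2, -10, -9, -3, -5, -11, -7, -1, -6, -4, 4, 2]
final swap A[11],A[12] → [0, -2, -10, -9, -3, -5, -11, -7, -1, -6, -4, 2, 4]; return 11
p = 11; k-1 = 12 > 11 ⇒ right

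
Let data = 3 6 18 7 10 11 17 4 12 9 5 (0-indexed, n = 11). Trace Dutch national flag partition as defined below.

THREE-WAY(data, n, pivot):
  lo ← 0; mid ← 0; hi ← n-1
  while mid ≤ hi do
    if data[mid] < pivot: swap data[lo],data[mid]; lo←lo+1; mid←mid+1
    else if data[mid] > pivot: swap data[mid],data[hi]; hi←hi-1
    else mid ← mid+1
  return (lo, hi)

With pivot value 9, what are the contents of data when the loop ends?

pivot = 9; lo=0, mid=0, hi=10
data[mid]=3<9: swap data[0],data[0]; lo=1,mid=1 → 3 6 18 7 10 11 17 4 12 9 5
data[mid]=6<9: swap data[1],data[1]; lo=2,mid=2 → 3 6 18 7 10 11 17 4 12 9 5
data[mid]=18>9: swap data[2],data[10]; hi=9 → 3 6 5 7 10 11 17 4 12 9 18
data[mid]=5<9: swap data[2],data[2]; lo=3,mid=3 → 3 6 5 7 10 11 17 4 12 9 18
data[mid]=7<9: swap data[3],data[3]; lo=4,mid=4 → 3 6 5 7 10 11 17 4 12 9 18
data[mid]=10>9: swap data[4],data[9]; hi=8 → 3 6 5 7 9 11 17 4 12 10 18
data[mid]=9=9: mid=5
data[mid]=11>9: swap data[5],data[8]; hi=7 → 3 6 5 7 9 12 17 4 11 10 18
data[mid]=12>9: swap data[5],data[7]; hi=6 → 3 6 5 7 9 4 17 12 11 10 18
data[mid]=4<9: swap data[4],data[5]; lo=5,mid=6 → 3 6 5 7 4 9 17 12 11 10 18
data[mid]=17>9: swap data[6],data[6]; hi=5 → 3 6 5 7 4 9 17 12 11 10 18
end: lo=5, hi=5; data = 3 6 5 7 4 9 17 12 11 10 18

3 6 5 7 4 9 17 12 11 10 18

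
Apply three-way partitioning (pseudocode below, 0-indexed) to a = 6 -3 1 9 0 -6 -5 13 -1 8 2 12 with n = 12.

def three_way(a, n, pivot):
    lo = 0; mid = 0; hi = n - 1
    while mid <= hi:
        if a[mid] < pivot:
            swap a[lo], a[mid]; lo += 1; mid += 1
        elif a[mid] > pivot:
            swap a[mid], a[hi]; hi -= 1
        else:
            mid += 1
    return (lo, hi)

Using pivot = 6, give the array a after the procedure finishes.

lo=0 mid=0 hi=11
6=6: mid=1
-3<6: swap(0,1), lo=1 mid=2 ⇒ -3 6 1 9 0 -6 -5 13 -1 8 2 12
1<6: swap(1,2), lo=2 mid=3 ⇒ -3 1 6 9 0 -6 -5 13 -1 8 2 12
9>6: swap(3,11), hi=10 ⇒ -3 1 6 12 0 -6 -5 13 -1 8 2 9
12>6: swap(3,10), hi=9 ⇒ -3 1 6 2 0 -6 -5 13 -1 8 12 9
2<6: swap(2,3), lo=3 mid=4 ⇒ -3 1 2 6 0 -6 -5 13 -1 8 12 9
0<6: swap(3,4), lo=4 mid=5 ⇒ -3 1 2 0 6 -6 -5 13 -1 8 12 9
-6<6: swap(4,5), lo=5 mid=6 ⇒ -3 1 2 0 -6 6 -5 13 -1 8 12 9
-5<6: swap(5,6), lo=6 mid=7 ⇒ -3 1 2 0 -6 -5 6 13 -1 8 12 9
13>6: swap(7,9), hi=8 ⇒ -3 1 2 0 -6 -5 6 8 -1 13 12 9
8>6: swap(7,8), hi=7 ⇒ -3 1 2 0 -6 -5 6 -1 8 13 12 9
-1<6: swap(6,7), lo=7 mid=8 ⇒ -3 1 2 0 -6 -5 -1 6 8 13 12 9
done. lo=7 hi=7; a=-3 1 2 0 -6 -5 -1 6 8 13 12 9

-3 1 2 0 -6 -5 -1 6 8 13 12 9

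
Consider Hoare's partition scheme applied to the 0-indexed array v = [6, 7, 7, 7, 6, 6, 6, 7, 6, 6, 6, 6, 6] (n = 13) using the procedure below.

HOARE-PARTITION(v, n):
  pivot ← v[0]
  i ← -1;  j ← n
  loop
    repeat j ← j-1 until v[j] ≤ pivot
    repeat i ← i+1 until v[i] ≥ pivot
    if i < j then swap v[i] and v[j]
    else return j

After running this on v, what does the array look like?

[6, 6, 6, 6, 6, 6, 6, 7, 6, 7, 7, 7, 6]

pivot=6
j stops at 12 (6), i stops at 0 (6); swap ⇒ [6, 7, 7, 7, 6, 6, 6, 7, 6, 6, 6, 6, 6]
j stops at 11 (6), i stops at 1 (7); swap ⇒ [6, 6, 7, 7, 6, 6, 6, 7, 6, 6, 6, 7, 6]
j stops at 10 (6), i stops at 2 (7); swap ⇒ [6, 6, 6, 7, 6, 6, 6, 7, 6, 6, 7, 7, 6]
j stops at 9 (6), i stops at 3 (7); swap ⇒ [6, 6, 6, 6, 6, 6, 6, 7, 6, 7, 7, 7, 6]
j stops at 8 (6), i stops at 4 (6); swap ⇒ [6, 6, 6, 6, 6, 6, 6, 7, 6, 7, 7, 7, 6]
j stops at 6 (6), i stops at 5 (6); swap ⇒ [6, 6, 6, 6, 6, 6, 6, 7, 6, 7, 7, 7, 6]
j stops at 5, i stops at 6; i≥j ⇒ return 5. v=[6, 6, 6, 6, 6, 6, 6, 7, 6, 7, 7, 7, 6]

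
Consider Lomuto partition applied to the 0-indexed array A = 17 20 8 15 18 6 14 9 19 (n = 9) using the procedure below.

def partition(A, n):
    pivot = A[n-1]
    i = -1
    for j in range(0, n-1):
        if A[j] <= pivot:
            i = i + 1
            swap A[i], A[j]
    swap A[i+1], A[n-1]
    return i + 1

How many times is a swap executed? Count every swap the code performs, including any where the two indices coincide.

8

pivot=19, i=-1
j=0: 17≤19, i=0, swap(0,0) ⇒ 17 20 8 15 18 6 14 9 19
j=1: 20>19, skip
j=2: 8≤19, i=1, swap(1,2) ⇒ 17 8 20 15 18 6 14 9 19
j=3: 15≤19, i=2, swap(2,3) ⇒ 17 8 15 20 18 6 14 9 19
j=4: 18≤19, i=3, swap(3,4) ⇒ 17 8 15 18 20 6 14 9 19
j=5: 6≤19, i=4, swap(4,5) ⇒ 17 8 15 18 6 20 14 9 19
j=6: 14≤19, i=5, swap(5,6) ⇒ 17 8 15 18 6 14 20 9 19
j=7: 9≤19, i=6, swap(6,7) ⇒ 17 8 15 18 6 14 9 20 19
swap(7,8) ⇒ 17 8 15 18 6 14 9 19 20; return 7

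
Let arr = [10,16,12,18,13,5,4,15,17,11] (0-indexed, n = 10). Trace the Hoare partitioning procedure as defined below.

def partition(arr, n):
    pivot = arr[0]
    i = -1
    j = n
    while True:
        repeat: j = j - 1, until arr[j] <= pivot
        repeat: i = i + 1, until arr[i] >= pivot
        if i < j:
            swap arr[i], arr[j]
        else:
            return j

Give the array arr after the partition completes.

[4,5,12,18,13,16,10,15,17,11]

pivot = arr[0] = 10; i = -1, j = 10
j→6 (arr[6]=4≤10), i→0 (arr[0]=10≥10); i<j, swap → [4,16,12,18,13,5,10,15,17,11]
j→5 (arr[5]=5≤10), i→1 (arr[1]=16≥10); i<j, swap → [4,5,12,18,13,16,10,15,17,11]
j→1, i→2; i≥j, return j=1. arr = [4,5,12,18,13,16,10,15,17,11]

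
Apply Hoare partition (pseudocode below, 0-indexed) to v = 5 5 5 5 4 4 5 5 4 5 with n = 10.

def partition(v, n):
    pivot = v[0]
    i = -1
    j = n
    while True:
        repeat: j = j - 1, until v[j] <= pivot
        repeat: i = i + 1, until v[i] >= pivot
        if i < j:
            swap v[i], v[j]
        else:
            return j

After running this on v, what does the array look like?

5 4 5 5 4 4 5 5 5 5

pivot = v[0] = 5; i = -1, j = 10
j→9 (v[9]=5≤5), i→0 (v[0]=5≥5); i<j, swap → 5 5 5 5 4 4 5 5 4 5
j→8 (v[8]=4≤5), i→1 (v[1]=5≥5); i<j, swap → 5 4 5 5 4 4 5 5 5 5
j→7 (v[7]=5≤5), i→2 (v[2]=5≥5); i<j, swap → 5 4 5 5 4 4 5 5 5 5
j→6 (v[6]=5≤5), i→3 (v[3]=5≥5); i<j, swap → 5 4 5 5 4 4 5 5 5 5
j→5, i→6; i≥j, return j=5. v = 5 4 5 5 4 4 5 5 5 5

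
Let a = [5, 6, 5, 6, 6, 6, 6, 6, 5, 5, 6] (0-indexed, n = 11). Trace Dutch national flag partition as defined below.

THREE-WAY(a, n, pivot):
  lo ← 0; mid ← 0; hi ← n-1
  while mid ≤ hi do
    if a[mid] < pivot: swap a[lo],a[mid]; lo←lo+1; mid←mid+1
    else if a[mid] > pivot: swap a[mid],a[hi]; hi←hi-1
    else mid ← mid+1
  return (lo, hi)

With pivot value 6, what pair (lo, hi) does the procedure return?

(4, 10)

pivot = 6; lo=0, mid=0, hi=10
a[mid]=5<6: swap a[0],a[0]; lo=1,mid=1 → [5, 6, 5, 6, 6, 6, 6, 6, 5, 5, 6]
a[mid]=6=6: mid=2
a[mid]=5<6: swap a[1],a[2]; lo=2,mid=3 → [5, 5, 6, 6, 6, 6, 6, 6, 5, 5, 6]
a[mid]=6=6: mid=4
a[mid]=6=6: mid=5
a[mid]=6=6: mid=6
a[mid]=6=6: mid=7
a[mid]=6=6: mid=8
a[mid]=5<6: swap a[2],a[8]; lo=3,mid=9 → [5, 5, 5, 6, 6, 6, 6, 6, 6, 5, 6]
a[mid]=5<6: swap a[3],a[9]; lo=4,mid=10 → [5, 5, 5, 5, 6, 6, 6, 6, 6, 6, 6]
a[mid]=6=6: mid=11
end: lo=4, hi=10; a = [5, 5, 5, 5, 6, 6, 6, 6, 6, 6, 6]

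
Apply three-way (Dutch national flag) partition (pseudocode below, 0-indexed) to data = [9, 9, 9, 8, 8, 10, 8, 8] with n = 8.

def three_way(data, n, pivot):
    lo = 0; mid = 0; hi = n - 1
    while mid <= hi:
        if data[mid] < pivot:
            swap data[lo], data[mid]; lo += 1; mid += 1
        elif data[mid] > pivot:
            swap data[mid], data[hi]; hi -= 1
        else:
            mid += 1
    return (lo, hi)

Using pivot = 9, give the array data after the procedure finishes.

pivot = 9; lo=0, mid=0, hi=7
data[mid]=9=9: mid=1
data[mid]=9=9: mid=2
data[mid]=9=9: mid=3
data[mid]=8<9: swap data[0],data[3]; lo=1,mid=4 → [8, 9, 9, 9, 8, 10, 8, 8]
data[mid]=8<9: swap data[1],data[4]; lo=2,mid=5 → [8, 8, 9, 9, 9, 10, 8, 8]
data[mid]=10>9: swap data[5],data[7]; hi=6 → [8, 8, 9, 9, 9, 8, 8, 10]
data[mid]=8<9: swap data[2],data[5]; lo=3,mid=6 → [8, 8, 8, 9, 9, 9, 8, 10]
data[mid]=8<9: swap data[3],data[6]; lo=4,mid=7 → [8, 8, 8, 8, 9, 9, 9, 10]
end: lo=4, hi=6; data = [8, 8, 8, 8, 9, 9, 9, 10]

[8, 8, 8, 8, 9, 9, 9, 10]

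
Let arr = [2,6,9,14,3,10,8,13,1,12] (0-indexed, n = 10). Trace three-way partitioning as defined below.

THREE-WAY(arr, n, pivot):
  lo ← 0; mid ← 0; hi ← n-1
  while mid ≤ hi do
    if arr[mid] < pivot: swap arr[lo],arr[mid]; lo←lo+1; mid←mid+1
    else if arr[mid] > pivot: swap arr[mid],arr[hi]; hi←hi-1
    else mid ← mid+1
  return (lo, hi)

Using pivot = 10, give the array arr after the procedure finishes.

lo=0 mid=0 hi=9
2<10: swap(0,0), lo=1 mid=1 ⇒ [2,6,9,14,3,10,8,13,1,12]
6<10: swap(1,1), lo=2 mid=2 ⇒ [2,6,9,14,3,10,8,13,1,12]
9<10: swap(2,2), lo=3 mid=3 ⇒ [2,6,9,14,3,10,8,13,1,12]
14>10: swap(3,9), hi=8 ⇒ [2,6,9,12,3,10,8,13,1,14]
12>10: swap(3,8), hi=7 ⇒ [2,6,9,1,3,10,8,13,12,14]
1<10: swap(3,3), lo=4 mid=4 ⇒ [2,6,9,1,3,10,8,13,12,14]
3<10: swap(4,4), lo=5 mid=5 ⇒ [2,6,9,1,3,10,8,13,12,14]
10=10: mid=6
8<10: swap(5,6), lo=6 mid=7 ⇒ [2,6,9,1,3,8,10,13,12,14]
13>10: swap(7,7), hi=6 ⇒ [2,6,9,1,3,8,10,13,12,14]
done. lo=6 hi=6; arr=[2,6,9,1,3,8,10,13,12,14]

[2,6,9,1,3,8,10,13,12,14]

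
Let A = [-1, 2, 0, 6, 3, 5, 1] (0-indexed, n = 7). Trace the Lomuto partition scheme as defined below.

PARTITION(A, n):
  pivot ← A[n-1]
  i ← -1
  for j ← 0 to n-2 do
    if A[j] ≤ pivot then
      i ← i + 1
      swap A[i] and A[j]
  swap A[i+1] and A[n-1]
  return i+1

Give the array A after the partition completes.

[-1, 0, 1, 6, 3, 5, 2]

pivot = A[6] = 1; i = -1
j=0: A[0]=-1 ≤ 1 → i=0, swap A[0],A[0] (no change) → [-1, 2, 0, 6, 3, 5, 1]
j=1: A[1]=2 > 1 → no swap
j=2: A[2]=0 ≤ 1 → i=1, swap A[1],A[2] → [-1, 0, 2, 6, 3, 5, 1]
j=3: A[3]=6 > 1 → no swap
j=4: A[4]=3 > 1 → no swap
j=5: A[5]=5 > 1 → no swap
final swap A[2],A[6] → [-1, 0, 1, 6, 3, 5, 2]; return 2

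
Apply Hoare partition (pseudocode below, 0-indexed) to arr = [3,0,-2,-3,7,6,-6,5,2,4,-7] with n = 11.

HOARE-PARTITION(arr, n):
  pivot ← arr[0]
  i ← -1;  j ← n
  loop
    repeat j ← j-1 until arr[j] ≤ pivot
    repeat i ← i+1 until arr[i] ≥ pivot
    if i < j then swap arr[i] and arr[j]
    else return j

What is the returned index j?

pivot = arr[0] = 3; i = -1, j = 11
j→10 (arr[10]=-7≤3), i→0 (arr[0]=3≥3); i<j, swap → [-7,0,-2,-3,7,6,-6,5,2,4,3]
j→8 (arr[8]=2≤3), i→4 (arr[4]=7≥3); i<j, swap → [-7,0,-2,-3,2,6,-6,5,7,4,3]
j→6 (arr[6]=-6≤3), i→5 (arr[5]=6≥3); i<j, swap → [-7,0,-2,-3,2,-6,6,5,7,4,3]
j→5, i→6; i≥j, return j=5. arr = [-7,0,-2,-3,2,-6,6,5,7,4,3]

5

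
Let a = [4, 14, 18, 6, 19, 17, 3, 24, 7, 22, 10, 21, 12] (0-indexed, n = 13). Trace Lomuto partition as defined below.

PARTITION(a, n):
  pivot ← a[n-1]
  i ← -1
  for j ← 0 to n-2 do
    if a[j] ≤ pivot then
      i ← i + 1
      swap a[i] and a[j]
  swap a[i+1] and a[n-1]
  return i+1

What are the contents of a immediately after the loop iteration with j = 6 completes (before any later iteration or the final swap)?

pivot = a[12] = 12; i = -1
j=0: a[0]=4 ≤ 12 → i=0, swap a[0],a[0] (no change) → [4, 14, 18, 6, 19, 17, 3, 24, 7, 22, 10, 21, 12]
j=1: a[1]=14 > 12 → no swap
j=2: a[2]=18 > 12 → no swap
j=3: a[3]=6 ≤ 12 → i=1, swap a[1],a[3] → [4, 6, 18, 14, 19, 17, 3, 24, 7, 22, 10, 21, 12]
j=4: a[4]=19 > 12 → no swap
j=5: a[5]=17 > 12 → no swap
j=6: a[6]=3 ≤ 12 → i=2, swap a[2],a[6] → [4, 6, 3, 14, 19, 17, 18, 24, 7, 22, 10, 21, 12]
(after j=6) a = [4, 6, 3, 14, 19, 17, 18, 24, 7, 22, 10, 21, 12]

[4, 6, 3, 14, 19, 17, 18, 24, 7, 22, 10, 21, 12]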